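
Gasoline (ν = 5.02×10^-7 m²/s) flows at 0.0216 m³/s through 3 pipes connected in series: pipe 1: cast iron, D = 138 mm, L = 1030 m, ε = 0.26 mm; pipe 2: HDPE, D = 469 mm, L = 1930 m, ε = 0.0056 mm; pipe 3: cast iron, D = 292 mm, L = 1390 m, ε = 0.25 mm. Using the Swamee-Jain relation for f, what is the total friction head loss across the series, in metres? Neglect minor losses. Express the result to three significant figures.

H ≈ 19.4 m

Pipe 1: V = 1.444 m/s, Re = 3.97×10^5, ε/D = 0.00188, f = 0.02366, h_1 = f(L/D)V²/2g = 18.77 m
Pipe 2: V = 0.1250 m/s, Re = 1.17×10^5, ε/D = 1.19×10^-5, f = 0.01738, h_2 = f(L/D)V²/2g = 0.05698 m
Pipe 3: V = 0.3226 m/s, Re = 1.88×10^5, ε/D = 8.56×10^-4, f = 0.02069, h_3 = f(L/D)V²/2g = 0.5224 m
Series → Q common, losses add: H = Σh = 19.35 m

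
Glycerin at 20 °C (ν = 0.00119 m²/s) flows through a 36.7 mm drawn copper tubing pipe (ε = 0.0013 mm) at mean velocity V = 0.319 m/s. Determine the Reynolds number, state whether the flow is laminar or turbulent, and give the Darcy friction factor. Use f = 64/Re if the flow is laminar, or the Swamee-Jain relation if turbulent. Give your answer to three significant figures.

Re ≈ 9.84; laminar; f = 64/Re ≈ 6.51

Re = VD/ν = 0.3190·0.0367/0.00119 = 9.84
Re < 2300 → laminar → f = 64/Re = 6.505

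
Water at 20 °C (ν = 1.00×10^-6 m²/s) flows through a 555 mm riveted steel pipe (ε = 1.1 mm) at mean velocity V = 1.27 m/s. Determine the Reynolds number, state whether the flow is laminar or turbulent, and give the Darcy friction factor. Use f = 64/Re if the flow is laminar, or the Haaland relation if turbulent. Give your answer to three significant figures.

Re ≈ 7.05×10^5; turbulent; f ≈ 0.0236

Re = VD/ν = 1.270·0.555/1.00×10^-6 = 7.05×10^5
Re > 4000 → turbulent; ε/D = 0.00198
Haaland: f = 0.02364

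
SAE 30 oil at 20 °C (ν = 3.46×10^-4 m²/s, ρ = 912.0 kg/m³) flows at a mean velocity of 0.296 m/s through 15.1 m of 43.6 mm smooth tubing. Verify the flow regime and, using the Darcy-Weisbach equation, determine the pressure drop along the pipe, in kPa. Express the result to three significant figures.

Δp ≈ 23.7 kPa

Re = VD/ν = 0.296·0.04360/3.46×10^-4 = 37.3 → laminar (Re < 2300)
f = 64/Re = 1.716
h_f = f(L/D)V²/(2g) = 1.716·(15.1/0.04360)·0.296²/(2·9.81) = 2.654 m
Δp = ρg·h_f = 912.0·9.81·2.654 = 23.74 kPa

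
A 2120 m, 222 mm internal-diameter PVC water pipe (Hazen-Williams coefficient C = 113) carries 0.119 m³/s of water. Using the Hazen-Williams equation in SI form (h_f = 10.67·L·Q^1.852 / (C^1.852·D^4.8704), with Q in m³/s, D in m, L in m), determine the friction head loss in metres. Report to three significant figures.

h_f = 10.67·2120·0.119^1.852 / (113^1.852·0.222^4.8704) = 105.6 m

h_f ≈ 106 m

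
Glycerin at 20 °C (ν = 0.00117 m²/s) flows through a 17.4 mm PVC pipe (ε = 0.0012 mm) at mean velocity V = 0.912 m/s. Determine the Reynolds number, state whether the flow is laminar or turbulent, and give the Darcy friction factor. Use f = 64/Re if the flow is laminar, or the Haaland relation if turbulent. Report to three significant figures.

Re ≈ 13.6; laminar; f = 64/Re ≈ 4.72

Re = VD/ν = 0.9120·0.0174/0.00117 = 13.6
Re < 2300 → laminar → f = 64/Re = 4.719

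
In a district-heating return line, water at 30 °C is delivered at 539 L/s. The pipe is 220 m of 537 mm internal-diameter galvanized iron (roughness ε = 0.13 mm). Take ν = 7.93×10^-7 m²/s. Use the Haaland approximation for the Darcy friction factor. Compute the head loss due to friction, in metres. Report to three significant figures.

V = 4Q/(πD²) = 4·0.539/(π·0.537²) = 2.380 m/s
Re = VD/ν = 2.380·0.537/7.93×10^-7 = 1.61×10^6 → turbulent
ε/D = 0.13/537 = 2.42×10^-4
Haaland: f = 0.01478
h_f = f(L/D)V²/(2g) = 0.01478·(220/0.537)·2.380²/(2·9.81) = 1.748 m

h_f ≈ 1.75 m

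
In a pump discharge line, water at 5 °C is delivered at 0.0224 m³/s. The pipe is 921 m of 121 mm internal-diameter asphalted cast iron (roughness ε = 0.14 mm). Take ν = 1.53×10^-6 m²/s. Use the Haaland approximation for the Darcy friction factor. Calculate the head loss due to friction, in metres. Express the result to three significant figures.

h_f ≈ 32.1 m

V = 4Q/(πD²) = 4·0.0224/(π·0.121²) = 1.948 m/s
Re = VD/ν = 1.948·0.121/1.53×10^-6 = 1.54×10^5 → turbulent
ε/D = 0.14/121 = 0.00116
Haaland: f = 0.02182
h_f = f(L/D)V²/(2g) = 0.02182·(921/0.121)·1.948²/(2·9.81) = 32.13 m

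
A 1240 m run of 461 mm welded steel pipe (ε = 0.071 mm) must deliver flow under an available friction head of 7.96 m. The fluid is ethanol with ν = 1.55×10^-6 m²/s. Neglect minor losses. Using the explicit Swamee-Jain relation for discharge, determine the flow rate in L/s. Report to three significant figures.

Swamee-Jain (Type II): Q = -0.965·√(gD⁵h_f/L)·ln[ε/(3.7D) + √(3.17ν²L/(gD³h_f))]
√(gD⁵h_f/L) = √(9.81·0.461⁵·7.96/1240) = 0.03621
ε/(3.7D) = 4.16×10^-5; √(3.17ν²L/(gD³h_f)) = 3.51×10^-5
Q = -0.965·0.03621·ln(7.676×10^-5) = 0.3311 m³/s
Check: V = 1.98 m/s, Re = 5.90×10^5, f = 0.01483, h_f = 8.00 m ≈ 7.96 m ✓

Q ≈ 331 L/s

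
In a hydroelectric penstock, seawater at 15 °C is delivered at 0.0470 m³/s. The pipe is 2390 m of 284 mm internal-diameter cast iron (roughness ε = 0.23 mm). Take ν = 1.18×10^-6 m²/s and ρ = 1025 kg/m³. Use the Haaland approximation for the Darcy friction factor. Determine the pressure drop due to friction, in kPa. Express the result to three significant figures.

V = 4Q/(πD²) = 4·0.0470/(π·0.284²) = 0.7419 m/s
Re = VD/ν = 0.7419·0.284/1.18×10^-6 = 1.79×10^5 → turbulent
ε/D = 0.23/284 = 8.10×10^-4
Haaland: f = 0.02027
h_f = f(L/D)V²/(2g) = 0.02027·(2390/0.284)·0.7419²/(2·9.81) = 4.786 m
Δp = ρg·h_f = 1025·9.81·4.786 = 48.12 kPa

Δp ≈ 48.1 kPa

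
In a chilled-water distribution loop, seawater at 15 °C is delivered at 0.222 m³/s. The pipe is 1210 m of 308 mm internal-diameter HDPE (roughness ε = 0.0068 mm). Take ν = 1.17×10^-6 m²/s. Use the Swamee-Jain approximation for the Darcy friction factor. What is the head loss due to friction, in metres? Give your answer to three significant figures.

V = 4Q/(πD²) = 4·0.222/(π·0.308²) = 2.980 m/s
Re = VD/ν = 2.980·0.308/1.17×10^-6 = 7.84×10^5 → turbulent
ε/D = 0.0068/308 = 2.21×10^-5
Swamee-Jain: f = 0.01255
h_f = f(L/D)V²/(2g) = 0.01255·(1210/0.308)·2.980²/(2·9.81) = 22.31 m

h_f ≈ 22.3 m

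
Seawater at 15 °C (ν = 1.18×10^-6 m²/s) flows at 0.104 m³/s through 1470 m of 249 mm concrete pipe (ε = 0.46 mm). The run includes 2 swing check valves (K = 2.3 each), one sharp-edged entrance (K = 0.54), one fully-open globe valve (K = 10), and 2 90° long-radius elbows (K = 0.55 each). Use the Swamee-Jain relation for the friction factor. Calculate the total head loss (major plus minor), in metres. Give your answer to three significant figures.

H_L ≈ 36.0 m

V = 4Q/(πD²) = 2.136 m/s; V²/2g = 0.2325 m
Re = 4.51×10^5, ε/D = 0.00185 → f = 0.02348 (Swamee-Jain)
Major: h_f = f(L/D)·V²/2g = 0.02348·5904·0.2325 = 32.23 m
Minor: ΣK = 16.2; h_m = ΣK·V²/2g = 3.776 m
Total H_L = 32.23 + 3.776 = 36.01 m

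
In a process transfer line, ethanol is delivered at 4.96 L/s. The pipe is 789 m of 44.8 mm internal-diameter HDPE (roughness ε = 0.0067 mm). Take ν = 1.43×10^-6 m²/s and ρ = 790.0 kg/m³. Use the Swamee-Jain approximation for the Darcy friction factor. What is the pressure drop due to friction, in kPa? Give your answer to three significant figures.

Δp ≈ 1290 kPa

V = 4Q/(πD²) = 4·0.00496/(π·0.0448²) = 3.147 m/s
Re = VD/ν = 3.147·0.0448/1.43×10^-6 = 9.86×10^4 → turbulent
ε/D = 0.0067/44.8 = 1.50×10^-4
Swamee-Jain: f = 0.01877
h_f = f(L/D)V²/(2g) = 0.01877·(789/0.0448)·3.147²/(2·9.81) = 166.8 m
Δp = ρg·h_f = 790.0·9.81·166.8 = 1293 kPa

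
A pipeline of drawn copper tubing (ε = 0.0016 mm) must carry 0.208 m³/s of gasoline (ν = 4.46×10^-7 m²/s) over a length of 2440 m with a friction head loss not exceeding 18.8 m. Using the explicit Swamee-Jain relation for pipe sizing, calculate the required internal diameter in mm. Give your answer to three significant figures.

D ≈ 349 mm

Swamee-Jain (Type III): D = 0.66·[ε^1.25·(LQ²/(gh_f))^4.75 + ν·Q^9.4·(L/(gh_f))^5.2]^0.04
LQ²/(gh_f) = 0.5724; L/(gh_f) = 13.23
Term 1 = ε^1.25·(…)^4.75 = 4.02×10^-9; Term 2 = ν·Q^9.4·(…)^5.2 = 1.18×10^-7
D = 0.66·(4.02×10^-9 + 1.18×10^-7)^0.04 = 0.3491 m = 349 mm
Check: V = 2.17 m/s, Re = 1.70×10^6, f = 0.01080, h_f = 18.2 m ≈ 18.8 m ✓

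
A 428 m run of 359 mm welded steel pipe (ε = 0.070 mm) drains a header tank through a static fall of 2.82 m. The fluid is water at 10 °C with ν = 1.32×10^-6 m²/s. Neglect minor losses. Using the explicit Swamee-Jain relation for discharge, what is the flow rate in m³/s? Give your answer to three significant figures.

Q ≈ 0.175 m³/s

Swamee-Jain (Type II): Q = -0.965·√(gD⁵h_f/L)·ln[ε/(3.7D) + √(3.17ν²L/(gD³h_f))]
√(gD⁵h_f/L) = √(9.81·0.359⁵·2.82/428) = 0.01963
ε/(3.7D) = 5.27×10^-5; √(3.17ν²L/(gD³h_f)) = 4.30×10^-5
Q = -0.965·0.01963·ln(9.567×10^-5) = 0.1753 m³/s
Check: V = 1.73 m/s, Re = 4.71×10^5, f = 0.01555, h_f = 2.83 m ≈ 2.82 m ✓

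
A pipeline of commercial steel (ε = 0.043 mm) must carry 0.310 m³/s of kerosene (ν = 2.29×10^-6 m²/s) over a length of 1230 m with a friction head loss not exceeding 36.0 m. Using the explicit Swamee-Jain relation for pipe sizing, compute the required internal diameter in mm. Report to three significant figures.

Swamee-Jain (Type III): D = 0.66·[ε^1.25·(LQ²/(gh_f))^4.75 + ν·Q^9.4·(L/(gh_f))^5.2]^0.04
LQ²/(gh_f) = 0.3347; L/(gh_f) = 3.483
Term 1 = ε^1.25·(…)^4.75 = 1.92×10^-8; Term 2 = ν·Q^9.4·(…)^5.2 = 2.49×10^-8
D = 0.66·(1.92×10^-8 + 2.49×10^-8)^0.04 = 0.3352 m = 335 mm
Check: V = 3.51 m/s, Re = 5.14×10^5, f = 0.01474, h_f = 34.0 m ≈ 36.0 m ✓

D ≈ 335 mm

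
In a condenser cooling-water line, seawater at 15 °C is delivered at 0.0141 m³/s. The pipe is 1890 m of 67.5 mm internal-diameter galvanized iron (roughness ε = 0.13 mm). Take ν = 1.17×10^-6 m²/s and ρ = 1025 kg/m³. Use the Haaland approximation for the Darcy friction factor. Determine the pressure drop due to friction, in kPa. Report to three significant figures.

Δp ≈ 5330 kPa

V = 4Q/(πD²) = 4·0.0141/(π·0.0675²) = 3.940 m/s
Re = VD/ν = 3.940·0.0675/1.17×10^-6 = 2.27×10^5 → turbulent
ε/D = 0.13/67.5 = 0.00193
Haaland: f = 0.02395
h_f = f(L/D)V²/(2g) = 0.02395·(1890/0.0675)·3.940²/(2·9.81) = 530.6 m
Δp = ρg·h_f = 1025·9.81·530.6 = 5335 kPa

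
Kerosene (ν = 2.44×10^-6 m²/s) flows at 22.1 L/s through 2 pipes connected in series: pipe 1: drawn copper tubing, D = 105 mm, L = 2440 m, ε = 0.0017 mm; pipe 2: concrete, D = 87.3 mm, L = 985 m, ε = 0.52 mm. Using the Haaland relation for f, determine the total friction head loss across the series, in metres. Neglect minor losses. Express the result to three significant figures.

H ≈ 392 m

Pipe 1: V = 2.552 m/s, Re = 1.10×10^5, ε/D = 1.62×10^-5, f = 0.01755, h_1 = f(L/D)V²/2g = 135.4 m
Pipe 2: V = 3.692 m/s, Re = 1.32×10^5, ε/D = 0.00596, f = 0.03269, h_2 = f(L/D)V²/2g = 256.2 m
Series → Q common, losses add: H = Σh = 391.6 m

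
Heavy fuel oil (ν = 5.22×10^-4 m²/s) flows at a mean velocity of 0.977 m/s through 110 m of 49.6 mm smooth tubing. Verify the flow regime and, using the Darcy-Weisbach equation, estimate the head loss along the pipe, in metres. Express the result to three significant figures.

h_f ≈ 74.4 m

Re = VD/ν = 0.977·0.04960/5.22×10^-4 = 92.8 → laminar (Re < 2300)
f = 64/Re = 0.6894
h_f = f(L/D)V²/(2g) = 0.6894·(110/0.04960)·0.977²/(2·9.81) = 74.38 m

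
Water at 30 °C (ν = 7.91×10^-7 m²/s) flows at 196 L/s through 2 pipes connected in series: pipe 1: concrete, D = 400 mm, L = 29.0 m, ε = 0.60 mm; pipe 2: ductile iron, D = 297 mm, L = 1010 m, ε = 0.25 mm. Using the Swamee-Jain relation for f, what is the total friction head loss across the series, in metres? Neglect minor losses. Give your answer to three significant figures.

Pipe 1: V = 1.560 m/s, Re = 7.89×10^5, ε/D = 0.00150, f = 0.02211, h_1 = f(L/D)V²/2g = 0.1987 m
Pipe 2: V = 2.829 m/s, Re = 1.06×10^6, ε/D = 8.42×10^-4, f = 0.01925, h_2 = f(L/D)V²/2g = 26.71 m
Series → Q common, losses add: H = Σh = 26.91 m

H ≈ 26.9 m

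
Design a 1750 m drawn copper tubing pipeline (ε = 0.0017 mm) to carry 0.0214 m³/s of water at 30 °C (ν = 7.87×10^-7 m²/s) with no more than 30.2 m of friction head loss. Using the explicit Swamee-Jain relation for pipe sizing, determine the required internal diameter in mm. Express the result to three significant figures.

D ≈ 128 mm

Swamee-Jain (Type III): D = 0.66·[ε^1.25·(LQ²/(gh_f))^4.75 + ν·Q^9.4·(L/(gh_f))^5.2]^0.04
LQ²/(gh_f) = 0.002705; L/(gh_f) = 5.907
Term 1 = ε^1.25·(…)^4.75 = 3.90×10^-20; Term 2 = ν·Q^9.4·(…)^5.2 = 1.63×10^-18
D = 0.66·(3.90×10^-20 + 1.63×10^-18)^0.04 = 0.1284 m = 128 mm
Check: V = 1.65 m/s, Re = 2.70×10^5, f = 0.01481, h_f = 28.1 m ≈ 30.2 m ✓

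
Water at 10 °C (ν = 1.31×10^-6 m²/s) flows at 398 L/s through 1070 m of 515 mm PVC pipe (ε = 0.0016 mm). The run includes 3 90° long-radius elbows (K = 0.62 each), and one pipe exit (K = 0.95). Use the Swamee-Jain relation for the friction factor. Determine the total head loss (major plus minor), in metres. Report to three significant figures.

V = 4Q/(πD²) = 1.911 m/s; V²/2g = 0.1861 m
Re = 7.51×10^5, ε/D = 3.11×10^-6 → f = 0.01225 (Swamee-Jain)
Major: h_f = f(L/D)·V²/2g = 0.01225·2078·0.1861 = 4.737 m
Minor: ΣK = 2.81; h_m = ΣK·V²/2g = 0.5228 m
Total H_L = 4.737 + 0.5228 = 5.259 m

H_L ≈ 5.26 m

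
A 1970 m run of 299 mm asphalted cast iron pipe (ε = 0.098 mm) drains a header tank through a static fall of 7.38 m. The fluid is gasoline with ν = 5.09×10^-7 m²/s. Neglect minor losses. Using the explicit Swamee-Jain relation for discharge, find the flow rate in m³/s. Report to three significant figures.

Swamee-Jain (Type II): Q = -0.965·√(gD⁵h_f/L)·ln[ε/(3.7D) + √(3.17ν²L/(gD³h_f))]
√(gD⁵h_f/L) = √(9.81·0.299⁵·7.38/1970) = 0.009371
ε/(3.7D) = 8.86×10^-5; √(3.17ν²L/(gD³h_f)) = 2.89×10^-5
Q = -0.965·0.009371·ln(1.175×10^-4) = 0.08184 m³/s
Check: V = 1.17 m/s, Re = 6.85×10^5, f = 0.01628, h_f = 7.43 m ≈ 7.38 m ✓

Q ≈ 0.0818 m³/s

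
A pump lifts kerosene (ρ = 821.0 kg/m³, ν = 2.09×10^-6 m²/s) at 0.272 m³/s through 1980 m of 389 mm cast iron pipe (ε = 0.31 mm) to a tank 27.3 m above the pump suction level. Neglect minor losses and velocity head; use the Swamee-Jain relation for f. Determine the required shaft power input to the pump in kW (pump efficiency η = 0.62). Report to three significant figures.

V = 4Q/(πD²) = 2.289 m/s; Re = 4.26×10^5; ε/D = 7.97×10^-4; f = 0.01954
h_f = f(L/D)V²/2g = 26.55 m
Total head H = z + h_f = 27.3 + 26.55 = 53.85 m
P_hyd = ρgQH = 821.0·9.81·0.272·53.85 = 118.0 kW
P_shaft = P_hyd/η = 118.0/0.62 = 190.3 kW

P_shaft ≈ 190 kW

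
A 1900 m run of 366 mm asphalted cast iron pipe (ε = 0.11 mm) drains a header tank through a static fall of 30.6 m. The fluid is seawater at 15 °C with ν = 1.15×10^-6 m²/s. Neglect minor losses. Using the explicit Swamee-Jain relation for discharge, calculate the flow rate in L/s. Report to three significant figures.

Q ≈ 285 L/s

Swamee-Jain (Type II): Q = -0.965·√(gD⁵h_f/L)·ln[ε/(3.7D) + √(3.17ν²L/(gD³h_f))]
√(gD⁵h_f/L) = √(9.81·0.366⁵·30.6/1900) = 0.03221
ε/(3.7D) = 8.12×10^-5; √(3.17ν²L/(gD³h_f)) = 2.33×10^-5
Q = -0.965·0.03221·ln(1.045×10^-4) = 0.2849 m³/s
Check: V = 2.71 m/s, Re = 8.62×10^5, f = 0.01587, h_f = 30.8 m ≈ 30.6 m ✓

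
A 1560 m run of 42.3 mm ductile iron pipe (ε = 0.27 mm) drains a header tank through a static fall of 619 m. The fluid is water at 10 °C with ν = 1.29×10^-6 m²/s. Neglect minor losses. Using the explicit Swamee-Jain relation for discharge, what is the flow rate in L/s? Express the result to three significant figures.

Swamee-Jain (Type II): Q = -0.965·√(gD⁵h_f/L)·ln[ε/(3.7D) + √(3.17ν²L/(gD³h_f))]
√(gD⁵h_f/L) = √(9.81·0.0423⁵·619/1560) = 7.261×10^-4
ε/(3.7D) = 0.00173; √(3.17ν²L/(gD³h_f)) = 1.34×10^-4
Q = -0.965·7.261×10^-4·ln(0.001859) = 0.004405 m³/s
Check: V = 3.13 m/s, Re = 1.03×10^5, f = 0.03377, h_f = 624 m ≈ 619 m ✓

Q ≈ 4.41 L/s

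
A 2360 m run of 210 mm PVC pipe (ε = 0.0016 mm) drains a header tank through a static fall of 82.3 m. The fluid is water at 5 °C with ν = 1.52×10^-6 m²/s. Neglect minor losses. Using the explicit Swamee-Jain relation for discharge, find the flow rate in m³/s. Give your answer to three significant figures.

Swamee-Jain (Type II): Q = -0.965·√(gD⁵h_f/L)·ln[ε/(3.7D) + √(3.17ν²L/(gD³h_f))]
√(gD⁵h_f/L) = √(9.81·0.210⁵·82.3/2360) = 0.01182
ε/(3.7D) = 2.06×10^-6; √(3.17ν²L/(gD³h_f)) = 4.81×10^-5
Q = -0.965·0.01182·ln(5.014×10^-5) = 0.1129 m³/s
Check: V = 3.26 m/s, Re = 4.50×10^5, f = 0.01345, h_f = 81.9 m ≈ 82.3 m ✓

Q ≈ 0.113 m³/s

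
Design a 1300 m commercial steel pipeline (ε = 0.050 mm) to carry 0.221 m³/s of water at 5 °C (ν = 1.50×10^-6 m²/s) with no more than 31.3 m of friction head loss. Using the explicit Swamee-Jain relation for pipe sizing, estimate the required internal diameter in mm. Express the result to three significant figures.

D ≈ 305 mm

Swamee-Jain (Type III): D = 0.66·[ε^1.25·(LQ²/(gh_f))^4.75 + ν·Q^9.4·(L/(gh_f))^5.2]^0.04
LQ²/(gh_f) = 0.2068; L/(gh_f) = 4.234
Term 1 = ε^1.25·(…)^4.75 = 2.36×10^-9; Term 2 = ν·Q^9.4·(…)^5.2 = 1.87×10^-9
D = 0.66·(2.36×10^-9 + 1.87×10^-9)^0.04 = 0.3052 m = 305 mm
Check: V = 3.02 m/s, Re = 6.15×10^5, f = 0.01488, h_f = 29.5 m ≈ 31.3 m ✓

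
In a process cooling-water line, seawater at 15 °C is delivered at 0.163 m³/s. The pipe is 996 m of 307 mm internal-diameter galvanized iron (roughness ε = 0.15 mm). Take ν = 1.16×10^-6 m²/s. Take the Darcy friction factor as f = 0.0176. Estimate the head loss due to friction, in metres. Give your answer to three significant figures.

V = 4Q/(πD²) = 4·0.163/(π·0.307²) = 2.202 m/s
h_f = f(L/D)V²/(2g) = 0.01760·(996/0.307)·2.202²/(2·9.81) = 14.11 m

h_f ≈ 14.1 m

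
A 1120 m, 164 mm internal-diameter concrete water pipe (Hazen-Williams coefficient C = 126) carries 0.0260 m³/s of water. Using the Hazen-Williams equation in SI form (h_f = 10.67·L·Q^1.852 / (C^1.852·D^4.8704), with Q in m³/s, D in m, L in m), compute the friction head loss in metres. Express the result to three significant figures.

h_f ≈ 11.9 m

h_f = 10.67·1120·0.0260^1.852 / (126^1.852·0.164^4.8704) = 11.91 m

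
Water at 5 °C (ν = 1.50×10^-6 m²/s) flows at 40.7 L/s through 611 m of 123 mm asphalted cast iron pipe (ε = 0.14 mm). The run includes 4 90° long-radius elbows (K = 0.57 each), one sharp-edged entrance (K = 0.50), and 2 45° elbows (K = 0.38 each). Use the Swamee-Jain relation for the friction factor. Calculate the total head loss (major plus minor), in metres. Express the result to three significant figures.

V = 4Q/(πD²) = 3.425 m/s; V²/2g = 0.5980 m
Re = 2.81×10^5, ε/D = 0.00114 → f = 0.02136 (Swamee-Jain)
Major: h_f = f(L/D)·V²/2g = 0.02136·4967·0.5980 = 63.45 m
Minor: ΣK = 3.54; h_m = ΣK·V²/2g = 2.117 m
Total H_L = 63.45 + 2.117 = 65.57 m

H_L ≈ 65.6 m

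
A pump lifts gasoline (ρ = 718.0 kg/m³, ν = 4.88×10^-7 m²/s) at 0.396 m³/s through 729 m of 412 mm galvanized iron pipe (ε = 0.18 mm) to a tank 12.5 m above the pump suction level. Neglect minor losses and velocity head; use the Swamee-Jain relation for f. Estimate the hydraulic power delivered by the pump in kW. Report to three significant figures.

P_hyd ≈ 71.5 kW

V = 4Q/(πD²) = 2.970 m/s; Re = 2.51×10^6; ε/D = 4.37×10^-4; f = 0.01650
h_f = f(L/D)V²/2g = 13.13 m
Total head H = z + h_f = 12.5 + 13.13 = 25.63 m
P_hyd = ρgQH = 718.0·9.81·0.396·25.63 = 71.49 kW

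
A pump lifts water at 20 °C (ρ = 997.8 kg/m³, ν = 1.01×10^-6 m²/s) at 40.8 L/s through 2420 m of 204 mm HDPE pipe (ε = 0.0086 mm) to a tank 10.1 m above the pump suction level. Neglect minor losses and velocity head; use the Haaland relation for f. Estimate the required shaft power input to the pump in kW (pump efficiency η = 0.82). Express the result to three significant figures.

V = 4Q/(πD²) = 1.248 m/s; Re = 2.52×10^5; ε/D = 4.22×10^-5; f = 0.01515
h_f = f(L/D)V²/2g = 14.27 m
Total head H = z + h_f = 10.1 + 14.27 = 24.37 m
P_hyd = ρgQH = 997.8·9.81·0.0408·24.37 = 9.733 kW
P_shaft = P_hyd/η = 9.733/0.82 = 11.87 kW

P_shaft ≈ 11.9 kW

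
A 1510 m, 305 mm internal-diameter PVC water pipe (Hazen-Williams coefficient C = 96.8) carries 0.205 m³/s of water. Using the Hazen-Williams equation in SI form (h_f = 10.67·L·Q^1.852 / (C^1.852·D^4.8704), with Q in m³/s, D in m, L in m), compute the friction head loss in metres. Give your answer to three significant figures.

h_f ≈ 58.4 m

h_f = 10.67·1510·0.205^1.852 / (96.8^1.852·0.305^4.8704) = 58.39 m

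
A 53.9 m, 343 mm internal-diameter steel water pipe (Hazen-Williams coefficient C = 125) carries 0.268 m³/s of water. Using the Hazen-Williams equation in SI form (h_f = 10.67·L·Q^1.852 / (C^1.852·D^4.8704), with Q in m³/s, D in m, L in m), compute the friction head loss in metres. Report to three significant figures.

h_f ≈ 1.20 m

h_f = 10.67·53.9·0.268^1.852 / (125^1.852·0.343^4.8704) = 1.204 m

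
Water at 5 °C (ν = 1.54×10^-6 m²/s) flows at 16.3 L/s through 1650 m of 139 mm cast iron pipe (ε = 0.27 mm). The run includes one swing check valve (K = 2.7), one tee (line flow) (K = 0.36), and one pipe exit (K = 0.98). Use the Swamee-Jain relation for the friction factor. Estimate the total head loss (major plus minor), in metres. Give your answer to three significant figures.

V = 4Q/(πD²) = 1.074 m/s; V²/2g = 0.05881 m
Re = 9.70×10^4, ε/D = 0.00194 → f = 0.02523 (Swamee-Jain)
Major: h_f = f(L/D)·V²/2g = 0.02523·11871·0.05881 = 17.61 m
Minor: ΣK = 4.04; h_m = ΣK·V²/2g = 0.2376 m
Total H_L = 17.61 + 0.2376 = 17.85 m

H_L ≈ 17.9 m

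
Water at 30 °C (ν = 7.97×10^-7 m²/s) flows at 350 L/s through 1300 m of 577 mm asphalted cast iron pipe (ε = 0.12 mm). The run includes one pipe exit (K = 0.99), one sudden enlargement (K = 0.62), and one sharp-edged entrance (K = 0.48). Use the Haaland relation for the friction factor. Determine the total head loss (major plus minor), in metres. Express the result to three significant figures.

H_L ≈ 3.22 m

V = 4Q/(πD²) = 1.339 m/s; V²/2g = 0.09132 m
Re = 9.69×10^5, ε/D = 2.08×10^-4 → f = 0.01471 (Haaland)
Major: h_f = f(L/D)·V²/2g = 0.01471·2253·0.09132 = 3.027 m
Minor: ΣK = 2.09; h_m = ΣK·V²/2g = 0.1909 m
Total H_L = 3.027 + 0.1909 = 3.217 m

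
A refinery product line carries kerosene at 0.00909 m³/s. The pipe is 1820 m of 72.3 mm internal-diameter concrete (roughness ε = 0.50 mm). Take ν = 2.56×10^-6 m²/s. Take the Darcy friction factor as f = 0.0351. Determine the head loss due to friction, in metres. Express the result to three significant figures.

h_f ≈ 221 m

V = 4Q/(πD²) = 4·0.00909/(π·0.0723²) = 2.214 m/s
h_f = f(L/D)V²/(2g) = 0.03510·(1820/0.0723)·2.214²/(2·9.81) = 220.8 m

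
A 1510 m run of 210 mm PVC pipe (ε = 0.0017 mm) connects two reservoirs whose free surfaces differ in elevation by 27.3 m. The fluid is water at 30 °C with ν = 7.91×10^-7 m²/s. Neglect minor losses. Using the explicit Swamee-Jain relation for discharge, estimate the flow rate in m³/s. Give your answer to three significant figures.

Swamee-Jain (Type II): Q = -0.965·√(gD⁵h_f/L)·ln[ε/(3.7D) + √(3.17ν²L/(gD³h_f))]
√(gD⁵h_f/L) = √(9.81·0.210⁵·27.3/1510) = 0.008511
ε/(3.7D) = 2.19×10^-6; √(3.17ν²L/(gD³h_f)) = 3.47×10^-5
Q = -0.965·0.008511·ln(3.694×10^-5) = 0.08382 m³/s
Check: V = 2.42 m/s, Re = 6.43×10^5, f = 0.01268, h_f = 27.2 m ≈ 27.3 m ✓

Q ≈ 0.0838 m³/s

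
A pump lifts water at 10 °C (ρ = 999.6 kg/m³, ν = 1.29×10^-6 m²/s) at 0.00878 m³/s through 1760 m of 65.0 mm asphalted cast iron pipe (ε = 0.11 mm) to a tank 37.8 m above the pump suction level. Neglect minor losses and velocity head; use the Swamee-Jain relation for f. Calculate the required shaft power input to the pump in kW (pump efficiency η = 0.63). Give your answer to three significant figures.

P_shaft ≈ 36.9 kW

V = 4Q/(πD²) = 2.646 m/s; Re = 1.33×10^5; ε/D = 0.00169; f = 0.02406
h_f = f(L/D)V²/2g = 232.4 m
Total head H = z + h_f = 37.8 + 232.4 = 270.2 m
P_hyd = ρgQH = 999.6·9.81·0.00878·270.2 = 23.27 kW
P_shaft = P_hyd/η = 23.27/0.63 = 36.93 kW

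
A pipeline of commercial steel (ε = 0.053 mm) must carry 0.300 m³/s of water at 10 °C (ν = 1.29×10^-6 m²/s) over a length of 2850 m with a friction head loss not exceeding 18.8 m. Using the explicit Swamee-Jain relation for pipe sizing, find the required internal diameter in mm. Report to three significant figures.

D ≈ 442 mm

Swamee-Jain (Type III): D = 0.66·[ε^1.25·(LQ²/(gh_f))^4.75 + ν·Q^9.4·(L/(gh_f))^5.2]^0.04
LQ²/(gh_f) = 1.391; L/(gh_f) = 15.45
Term 1 = ε^1.25·(…)^4.75 = 2.17×10^-5; Term 2 = ν·Q^9.4·(…)^5.2 = 2.39×10^-5
D = 0.66·(2.17×10^-5 + 2.39×10^-5)^0.04 = 0.4425 m = 442 mm
Check: V = 1.95 m/s, Re = 6.69×10^5, f = 0.01427, h_f = 17.8 m ≈ 18.8 m ✓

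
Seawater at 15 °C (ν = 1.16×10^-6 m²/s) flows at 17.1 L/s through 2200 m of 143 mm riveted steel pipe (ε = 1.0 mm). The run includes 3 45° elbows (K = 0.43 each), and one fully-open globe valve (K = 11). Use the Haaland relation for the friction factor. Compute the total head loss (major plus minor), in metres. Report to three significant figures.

H_L ≈ 31.2 m

V = 4Q/(πD²) = 1.065 m/s; V²/2g = 0.05778 m
Re = 1.31×10^5, ε/D = 0.00699 → f = 0.03430 (Haaland)
Major: h_f = f(L/D)·V²/2g = 0.03430·15385·0.05778 = 30.49 m
Minor: ΣK = 12.3; h_m = ΣK·V²/2g = 0.7101 m
Total H_L = 30.49 + 0.7101 = 31.20 m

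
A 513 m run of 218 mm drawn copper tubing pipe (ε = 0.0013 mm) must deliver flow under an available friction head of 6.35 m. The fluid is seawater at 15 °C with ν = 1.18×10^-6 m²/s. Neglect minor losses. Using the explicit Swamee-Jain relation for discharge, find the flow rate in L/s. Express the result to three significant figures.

Swamee-Jain (Type II): Q = -0.965·√(gD⁵h_f/L)·ln[ε/(3.7D) + √(3.17ν²L/(gD³h_f))]
√(gD⁵h_f/L) = √(9.81·0.218⁵·6.35/513) = 0.007732
ε/(3.7D) = 1.61×10^-6; √(3.17ν²L/(gD³h_f)) = 5.92×10^-5
Q = -0.965·0.007732·ln(6.084×10^-5) = 0.07243 m³/s
Check: V = 1.94 m/s, Re = 3.59×10^5, f = 0.01398, h_f = 6.32 m ≈ 6.35 m ✓

Q ≈ 72.4 L/s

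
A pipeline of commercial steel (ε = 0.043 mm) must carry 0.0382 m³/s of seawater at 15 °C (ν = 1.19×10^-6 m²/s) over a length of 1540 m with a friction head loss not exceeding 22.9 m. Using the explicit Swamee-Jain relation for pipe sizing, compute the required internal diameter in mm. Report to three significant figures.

Swamee-Jain (Type III): D = 0.66·[ε^1.25·(LQ²/(gh_f))^4.75 + ν·Q^9.4·(L/(gh_f))^5.2]^0.04
LQ²/(gh_f) = 0.01000; L/(gh_f) = 6.855
Term 1 = ε^1.25·(…)^4.75 = 1.10×10^-15; Term 2 = ν·Q^9.4·(…)^5.2 = 1.24×10^-15
D = 0.66·(1.10×10^-15 + 1.24×10^-15)^0.04 = 0.1715 m = 172 mm
Check: V = 1.65 m/s, Re = 2.38×10^5, f = 0.01712, h_f = 21.4 m ≈ 22.9 m ✓

D ≈ 172 mm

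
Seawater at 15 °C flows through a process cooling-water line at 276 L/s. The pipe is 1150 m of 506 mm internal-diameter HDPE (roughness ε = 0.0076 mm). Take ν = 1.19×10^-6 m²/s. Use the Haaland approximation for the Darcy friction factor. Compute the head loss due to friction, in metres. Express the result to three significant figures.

V = 4Q/(πD²) = 4·0.276/(π·0.506²) = 1.373 m/s
Re = VD/ν = 1.373·0.506/1.19×10^-6 = 5.84×10^5 → turbulent
ε/D = 0.0076/506 = 1.50×10^-5
Haaland: f = 0.01290
h_f = f(L/D)V²/(2g) = 0.01290·(1150/0.506)·1.373²/(2·9.81) = 2.816 m

h_f ≈ 2.82 m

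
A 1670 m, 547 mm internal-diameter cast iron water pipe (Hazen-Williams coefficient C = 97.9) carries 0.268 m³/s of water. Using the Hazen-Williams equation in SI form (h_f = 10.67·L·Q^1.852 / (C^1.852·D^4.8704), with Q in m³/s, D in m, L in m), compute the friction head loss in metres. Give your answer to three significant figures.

h_f = 10.67·1670·0.268^1.852 / (97.9^1.852·0.547^4.8704) = 6.039 m

h_f ≈ 6.04 m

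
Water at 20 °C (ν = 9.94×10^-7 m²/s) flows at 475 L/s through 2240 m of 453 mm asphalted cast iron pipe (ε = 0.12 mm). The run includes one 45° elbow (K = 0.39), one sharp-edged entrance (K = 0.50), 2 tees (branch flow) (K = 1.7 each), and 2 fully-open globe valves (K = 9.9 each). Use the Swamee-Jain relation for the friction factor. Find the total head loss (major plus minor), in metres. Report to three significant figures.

H_L ≈ 44.0 m

V = 4Q/(πD²) = 2.947 m/s; V²/2g = 0.4427 m
Re = 1.34×10^6, ε/D = 2.65×10^-4 → f = 0.01524 (Swamee-Jain)
Major: h_f = f(L/D)·V²/2g = 0.01524·4945·0.4427 = 33.36 m
Minor: ΣK = 24.1; h_m = ΣK·V²/2g = 10.66 m
Total H_L = 33.36 + 10.66 = 44.03 m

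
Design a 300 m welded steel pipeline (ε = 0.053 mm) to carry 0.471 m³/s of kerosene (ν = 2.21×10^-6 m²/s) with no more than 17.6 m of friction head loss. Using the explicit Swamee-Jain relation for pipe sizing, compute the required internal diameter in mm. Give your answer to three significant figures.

Swamee-Jain (Type III): D = 0.66·[ε^1.25·(LQ²/(gh_f))^4.75 + ν·Q^9.4·(L/(gh_f))^5.2]^0.04
LQ²/(gh_f) = 0.3855; L/(gh_f) = 1.738
Term 1 = ε^1.25·(…)^4.75 = 4.88×10^-8; Term 2 = ν·Q^9.4·(…)^5.2 = 3.30×10^-8
D = 0.66·(4.88×10^-8 + 3.30×10^-8)^0.04 = 0.3436 m = 344 mm
Check: V = 5.08 m/s, Re = 7.90×10^5, f = 0.01448, h_f = 16.6 m ≈ 17.6 m ✓

D ≈ 344 mm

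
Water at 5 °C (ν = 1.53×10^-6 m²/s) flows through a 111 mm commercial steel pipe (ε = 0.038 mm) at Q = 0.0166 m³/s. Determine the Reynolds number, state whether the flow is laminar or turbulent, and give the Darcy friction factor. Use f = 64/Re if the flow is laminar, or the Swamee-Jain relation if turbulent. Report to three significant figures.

Re ≈ 1.24×10^5; turbulent; f ≈ 0.0191

V = 4Q/(πD²) = 1.715 m/s
Re = VD/ν = 1.715·0.111/1.53×10^-6 = 1.24×10^5
Re > 4000 → turbulent; ε/D = 3.42×10^-4
Swamee-Jain: f = 0.01911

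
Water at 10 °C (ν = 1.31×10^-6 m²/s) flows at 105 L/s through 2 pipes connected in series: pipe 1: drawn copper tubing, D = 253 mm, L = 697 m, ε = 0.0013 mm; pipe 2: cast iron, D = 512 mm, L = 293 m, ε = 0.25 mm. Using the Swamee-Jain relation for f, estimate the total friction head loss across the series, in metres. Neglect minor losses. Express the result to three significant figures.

Pipe 1: V = 2.089 m/s, Re = 4.03×10^5, ε/D = 5.14×10^-6, f = 0.01368, h_1 = f(L/D)V²/2g = 8.380 m
Pipe 2: V = 0.5100 m/s, Re = 1.99×10^5, ε/D = 4.88×10^-4, f = 0.01888, h_2 = f(L/D)V²/2g = 0.1432 m
Series → Q common, losses add: H = Σh = 8.523 m

H ≈ 8.52 m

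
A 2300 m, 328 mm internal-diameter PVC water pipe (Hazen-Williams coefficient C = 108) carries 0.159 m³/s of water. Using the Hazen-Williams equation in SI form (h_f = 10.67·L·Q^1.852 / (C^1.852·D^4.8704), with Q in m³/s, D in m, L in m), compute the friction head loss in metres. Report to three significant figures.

h_f ≈ 31.8 m

h_f = 10.67·2300·0.159^1.852 / (108^1.852·0.328^4.8704) = 31.83 m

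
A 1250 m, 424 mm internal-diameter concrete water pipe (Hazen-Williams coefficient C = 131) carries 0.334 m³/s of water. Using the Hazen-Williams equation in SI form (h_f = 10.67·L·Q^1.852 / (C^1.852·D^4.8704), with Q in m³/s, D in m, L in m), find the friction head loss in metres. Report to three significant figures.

h_f = 10.67·1250·0.334^1.852 / (131^1.852·0.424^4.8704) = 13.70 m

h_f ≈ 13.7 m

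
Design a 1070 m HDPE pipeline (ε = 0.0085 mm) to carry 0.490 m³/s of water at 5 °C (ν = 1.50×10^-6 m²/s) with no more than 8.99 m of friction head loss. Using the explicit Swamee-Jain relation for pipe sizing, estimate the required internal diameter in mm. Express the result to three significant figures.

Swamee-Jain (Type III): D = 0.66·[ε^1.25·(LQ²/(gh_f))^4.75 + ν·Q^9.4·(L/(gh_f))^5.2]^0.04
LQ²/(gh_f) = 2.913; L/(gh_f) = 12.13
Term 1 = ε^1.25·(…)^4.75 = 7.37×10^-5; Term 2 = ν·Q^9.4·(…)^5.2 = 7.95×10^-4
D = 0.66·(7.37×10^-5 + 7.95×10^-4)^0.04 = 0.4979 m = 498 mm
Check: V = 2.52 m/s, Re = 8.35×10^5, f = 0.01233, h_f = 8.56 m ≈ 8.99 m ✓

D ≈ 498 mm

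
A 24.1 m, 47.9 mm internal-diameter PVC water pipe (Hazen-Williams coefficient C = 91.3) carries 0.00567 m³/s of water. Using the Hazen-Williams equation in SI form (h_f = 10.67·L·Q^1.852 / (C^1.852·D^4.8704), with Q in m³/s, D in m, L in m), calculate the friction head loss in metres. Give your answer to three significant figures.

h_f ≈ 11.1 m

h_f = 10.67·24.1·0.00567^1.852 / (91.3^1.852·0.0479^4.8704) = 11.13 m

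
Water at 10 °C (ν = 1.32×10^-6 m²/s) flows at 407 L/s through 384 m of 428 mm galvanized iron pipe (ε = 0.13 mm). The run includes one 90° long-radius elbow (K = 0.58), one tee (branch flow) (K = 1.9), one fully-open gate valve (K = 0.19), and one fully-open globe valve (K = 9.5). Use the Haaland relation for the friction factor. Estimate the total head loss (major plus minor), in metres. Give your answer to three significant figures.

H_L ≈ 10.7 m

V = 4Q/(πD²) = 2.829 m/s; V²/2g = 0.4079 m
Re = 9.17×10^5, ε/D = 3.04×10^-4 → f = 0.01569 (Haaland)
Major: h_f = f(L/D)·V²/2g = 0.01569·897.2·0.4079 = 5.741 m
Minor: ΣK = 12.2; h_m = ΣK·V²/2g = 4.964 m
Total H_L = 5.741 + 4.964 = 10.71 m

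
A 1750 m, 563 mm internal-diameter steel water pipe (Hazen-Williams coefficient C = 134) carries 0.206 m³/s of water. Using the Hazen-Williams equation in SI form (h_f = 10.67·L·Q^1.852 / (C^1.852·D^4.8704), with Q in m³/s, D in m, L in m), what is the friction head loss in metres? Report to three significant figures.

h_f ≈ 1.89 m

h_f = 10.67·1750·0.206^1.852 / (134^1.852·0.563^4.8704) = 1.889 m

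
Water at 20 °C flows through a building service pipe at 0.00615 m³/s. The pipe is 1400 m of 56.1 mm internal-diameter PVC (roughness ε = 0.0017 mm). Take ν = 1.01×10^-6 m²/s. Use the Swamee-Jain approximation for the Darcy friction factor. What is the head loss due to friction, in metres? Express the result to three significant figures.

V = 4Q/(πD²) = 4·0.00615/(π·0.0561²) = 2.488 m/s
Re = VD/ν = 2.488·0.0561/1.01×10^-6 = 1.38×10^5 → turbulent
ε/D = 0.0017/56.1 = 3.03×10^-5
Swamee-Jain: f = 0.01694
h_f = f(L/D)V²/(2g) = 0.01694·(1400/0.0561)·2.488²/(2·9.81) = 133.3 m

h_f ≈ 133 m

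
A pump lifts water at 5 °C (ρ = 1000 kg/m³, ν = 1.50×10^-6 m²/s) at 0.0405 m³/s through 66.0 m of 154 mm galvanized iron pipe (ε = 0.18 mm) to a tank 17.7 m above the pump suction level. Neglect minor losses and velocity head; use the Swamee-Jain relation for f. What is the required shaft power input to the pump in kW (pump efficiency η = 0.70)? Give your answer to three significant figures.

P_shaft ≈ 11.3 kW

V = 4Q/(πD²) = 2.174 m/s; Re = 2.23×10^5; ε/D = 0.00117; f = 0.02171
h_f = f(L/D)V²/2g = 2.242 m
Total head H = z + h_f = 17.7 + 2.242 = 19.94 m
P_hyd = ρgQH = 1000·9.81·0.0405·19.94 = 7.923 kW
P_shaft = P_hyd/η = 7.923/0.70 = 11.32 kW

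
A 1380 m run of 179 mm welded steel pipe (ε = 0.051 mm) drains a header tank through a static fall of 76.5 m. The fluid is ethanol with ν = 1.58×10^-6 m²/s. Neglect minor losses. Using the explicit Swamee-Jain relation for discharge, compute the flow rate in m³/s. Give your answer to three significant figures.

Q ≈ 0.0865 m³/s

Swamee-Jain (Type II): Q = -0.965·√(gD⁵h_f/L)·ln[ε/(3.7D) + √(3.17ν²L/(gD³h_f))]
√(gD⁵h_f/L) = √(9.81·0.179⁵·76.5/1380) = 0.009997
ε/(3.7D) = 7.70×10^-5; √(3.17ν²L/(gD³h_f)) = 5.04×10^-5
Q = -0.965·0.009997·ln(1.274×10^-4) = 0.08652 m³/s
Check: V = 3.44 m/s, Re = 3.89×10^5, f = 0.01657, h_f = 76.9 m ≈ 76.5 m ✓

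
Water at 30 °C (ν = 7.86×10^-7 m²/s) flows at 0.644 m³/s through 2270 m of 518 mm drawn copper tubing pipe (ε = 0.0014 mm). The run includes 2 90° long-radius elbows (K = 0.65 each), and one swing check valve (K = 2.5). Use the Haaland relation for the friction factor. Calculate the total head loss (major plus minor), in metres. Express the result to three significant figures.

H_L ≈ 23.5 m

V = 4Q/(πD²) = 3.056 m/s; V²/2g = 0.4760 m
Re = 2.01×10^6, ε/D = 2.70×10^-6 → f = 0.01041 (Haaland)
Major: h_f = f(L/D)·V²/2g = 0.01041·4382·0.4760 = 21.71 m
Minor: ΣK = 3.80; h_m = ΣK·V²/2g = 1.809 m
Total H_L = 21.71 + 1.809 = 23.51 m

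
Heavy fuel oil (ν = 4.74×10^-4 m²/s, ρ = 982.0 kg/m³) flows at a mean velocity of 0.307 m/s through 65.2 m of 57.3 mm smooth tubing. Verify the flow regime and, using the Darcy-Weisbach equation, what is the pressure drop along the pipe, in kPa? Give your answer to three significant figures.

Δp ≈ 90.8 kPa

Re = VD/ν = 0.307·0.05730/4.74×10^-4 = 37.1 → laminar (Re < 2300)
f = 64/Re = 1.725
h_f = f(L/D)V²/(2g) = 1.725·(65.2/0.05730)·0.307²/(2·9.81) = 9.426 m
Δp = ρg·h_f = 982.0·9.81·9.426 = 90.81 kPa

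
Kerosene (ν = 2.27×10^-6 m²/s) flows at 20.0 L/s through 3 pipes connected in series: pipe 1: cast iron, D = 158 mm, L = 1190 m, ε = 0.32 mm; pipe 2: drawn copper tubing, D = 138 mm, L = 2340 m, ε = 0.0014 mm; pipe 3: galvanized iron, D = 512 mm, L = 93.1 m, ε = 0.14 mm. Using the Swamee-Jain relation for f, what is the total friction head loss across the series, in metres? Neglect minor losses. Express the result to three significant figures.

H ≈ 39.3 m

Pipe 1: V = 1.020 m/s, Re = 7.10×10^4, ε/D = 0.00203, f = 0.02602, h_1 = f(L/D)V²/2g = 10.39 m
Pipe 2: V = 1.337 m/s, Re = 8.13×10^4, ε/D = 1.01×10^-5, f = 0.01872, h_2 = f(L/D)V²/2g = 28.92 m
Pipe 3: V = 0.09714 m/s, Re = 2.19×10^4, ε/D = 2.73×10^-4, f = 0.02593, h_3 = f(L/D)V²/2g = 0.002268 m
Series → Q common, losses add: H = Σh = 39.32 m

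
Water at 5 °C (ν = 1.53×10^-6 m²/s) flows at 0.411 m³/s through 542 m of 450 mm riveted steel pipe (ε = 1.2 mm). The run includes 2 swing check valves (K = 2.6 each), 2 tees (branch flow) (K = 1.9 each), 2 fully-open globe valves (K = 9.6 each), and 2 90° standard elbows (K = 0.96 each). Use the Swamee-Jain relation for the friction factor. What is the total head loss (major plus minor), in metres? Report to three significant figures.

H_L ≈ 20.7 m

V = 4Q/(πD²) = 2.584 m/s; V²/2g = 0.3404 m
Re = 7.60×10^5, ε/D = 0.00267 → f = 0.02560 (Swamee-Jain)
Major: h_f = f(L/D)·V²/2g = 0.02560·1204·0.3404 = 10.50 m
Minor: ΣK = 30.1; h_m = ΣK·V²/2g = 10.25 m
Total H_L = 10.50 + 10.25 = 20.75 m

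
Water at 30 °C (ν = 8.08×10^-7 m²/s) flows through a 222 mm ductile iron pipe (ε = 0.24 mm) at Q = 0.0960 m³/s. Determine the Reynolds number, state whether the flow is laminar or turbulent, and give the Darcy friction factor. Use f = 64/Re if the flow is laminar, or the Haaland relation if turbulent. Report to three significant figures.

V = 4Q/(πD²) = 2.480 m/s
Re = VD/ν = 2.480·0.222/8.08×10^-7 = 6.81×10^5
Re > 4000 → turbulent; ε/D = 0.00108
Haaland: f = 0.02042

Re ≈ 6.81×10^5; turbulent; f ≈ 0.0204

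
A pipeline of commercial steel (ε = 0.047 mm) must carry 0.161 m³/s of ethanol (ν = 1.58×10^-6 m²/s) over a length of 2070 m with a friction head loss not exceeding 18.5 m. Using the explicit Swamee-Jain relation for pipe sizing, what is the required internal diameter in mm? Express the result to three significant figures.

Swamee-Jain (Type III): D = 0.66·[ε^1.25·(LQ²/(gh_f))^4.75 + ν·Q^9.4·(L/(gh_f))^5.2]^0.04
LQ²/(gh_f) = 0.2957; L/(gh_f) = 11.41
Term 1 = ε^1.25·(…)^4.75 = 1.19×10^-8; Term 2 = ν·Q^9.4·(…)^5.2 = 1.74×10^-8
D = 0.66·(1.19×10^-8 + 1.74×10^-8)^0.04 = 0.3298 m = 330 mm
Check: V = 1.88 m/s, Re = 3.93×10^5, f = 0.01533, h_f = 17.4 m ≈ 18.5 m ✓

D ≈ 330 mm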